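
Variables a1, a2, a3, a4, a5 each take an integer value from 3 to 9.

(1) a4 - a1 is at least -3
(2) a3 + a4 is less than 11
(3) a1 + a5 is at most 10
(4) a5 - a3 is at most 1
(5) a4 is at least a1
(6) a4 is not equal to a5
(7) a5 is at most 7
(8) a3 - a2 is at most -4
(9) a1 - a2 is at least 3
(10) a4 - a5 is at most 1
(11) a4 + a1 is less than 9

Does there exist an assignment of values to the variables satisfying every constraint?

Unsatisfiable

Constraints 1, 4, 8, 9, and 10 give a4 − a1 ≥ -3, a1 − a2 ≥ 3, a2 − a3 ≥ 4, a3 − a5 ≥ -1, a5 − a4 ≥ -1.
Adding all 5 inequalities: the left sides telescope to 0, and the right sides sum to (-3) + 3 + 4 + (-1) + (-1) = 2. So 0 ≥ 2, which is false.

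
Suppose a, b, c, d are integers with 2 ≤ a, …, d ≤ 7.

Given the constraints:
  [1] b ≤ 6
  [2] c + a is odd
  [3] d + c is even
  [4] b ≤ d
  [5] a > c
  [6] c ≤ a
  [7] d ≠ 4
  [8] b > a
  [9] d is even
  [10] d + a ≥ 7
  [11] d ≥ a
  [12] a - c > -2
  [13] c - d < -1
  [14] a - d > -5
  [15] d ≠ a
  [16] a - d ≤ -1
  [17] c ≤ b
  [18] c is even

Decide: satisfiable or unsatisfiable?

Satisfiable

The assignment a = 3, b = 6, c = 2, d = 6 works:
  constraint 10 holds since d + a = 9.
  constraint 12 holds since a - c = 1.
  constraint 13 holds since c - d = -4.
The rest check out directly.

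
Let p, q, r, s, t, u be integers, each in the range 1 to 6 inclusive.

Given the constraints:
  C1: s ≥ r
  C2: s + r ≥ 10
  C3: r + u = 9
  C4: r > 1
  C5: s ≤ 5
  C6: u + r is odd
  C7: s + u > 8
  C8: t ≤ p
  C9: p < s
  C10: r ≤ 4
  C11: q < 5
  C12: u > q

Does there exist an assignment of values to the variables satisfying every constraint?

Unsatisfiable

From constraint 5: s ≤ 5. From constraint 10: r ≤ 4. Hence s + r ≤ 9. But constraint 2 requires s + r ≥ 10, and 10 > 9. Contradiction.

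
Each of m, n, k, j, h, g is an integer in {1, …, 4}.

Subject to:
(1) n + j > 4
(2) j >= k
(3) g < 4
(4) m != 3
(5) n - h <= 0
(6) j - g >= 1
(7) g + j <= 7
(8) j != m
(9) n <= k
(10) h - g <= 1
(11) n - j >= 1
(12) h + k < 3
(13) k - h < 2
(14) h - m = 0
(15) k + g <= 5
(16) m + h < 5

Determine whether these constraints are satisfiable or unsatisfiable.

Unsatisfiable

Constraints 5, 6, 10, and 11 give j − g ≥ 1, g − h ≥ -1, h − n ≥ 0, n − j ≥ 1.
Adding all 4 inequalities: the left sides telescope to 0, and the right sides sum to 1 + (-1) + 0 + 1 = 1. So 0 ≥ 1, which is false.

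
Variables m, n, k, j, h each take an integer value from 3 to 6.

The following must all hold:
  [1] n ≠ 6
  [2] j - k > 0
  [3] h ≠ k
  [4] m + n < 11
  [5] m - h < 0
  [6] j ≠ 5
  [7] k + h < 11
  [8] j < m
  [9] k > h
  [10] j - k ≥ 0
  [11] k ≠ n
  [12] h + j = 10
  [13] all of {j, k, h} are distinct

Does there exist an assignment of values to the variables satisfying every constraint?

Constraints 2, 5, 8, and 9 give j < m, m < h, h < k, k < j. Chaining: j < m < h < k < j, which forces j < j — impossible.

Unsatisfiable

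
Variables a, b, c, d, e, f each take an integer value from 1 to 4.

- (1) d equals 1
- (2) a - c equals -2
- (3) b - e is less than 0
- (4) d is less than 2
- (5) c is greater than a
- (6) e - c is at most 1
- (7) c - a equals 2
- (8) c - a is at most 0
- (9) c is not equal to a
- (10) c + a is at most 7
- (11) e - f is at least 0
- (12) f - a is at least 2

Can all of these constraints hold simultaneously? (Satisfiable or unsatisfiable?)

Unsatisfiable

Constraints 6, 8, 11, and 12 give f − a ≥ 2, a − c ≥ 0, c − e ≥ -1, e − f ≥ 0.
Adding all 4 inequalities: the left sides telescope to 0, and the right sides sum to 2 + 0 + (-1) + 0 = 1. So 0 ≥ 1, which is false.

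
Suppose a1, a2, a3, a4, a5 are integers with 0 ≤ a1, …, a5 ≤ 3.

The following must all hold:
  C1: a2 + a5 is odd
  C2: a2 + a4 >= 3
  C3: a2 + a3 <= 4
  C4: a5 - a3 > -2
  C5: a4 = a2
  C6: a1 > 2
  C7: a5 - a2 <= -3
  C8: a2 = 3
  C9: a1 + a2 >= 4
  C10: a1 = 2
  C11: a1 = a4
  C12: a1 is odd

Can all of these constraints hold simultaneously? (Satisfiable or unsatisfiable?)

Unsatisfiable

Constraint 10 fixes a1 = 2 and constraint 8 fixes a2 = 3. Constraints 5 and 11 give a1 = a4 = a2, so a1 = a2. But 2 ≠ 3 — contradiction.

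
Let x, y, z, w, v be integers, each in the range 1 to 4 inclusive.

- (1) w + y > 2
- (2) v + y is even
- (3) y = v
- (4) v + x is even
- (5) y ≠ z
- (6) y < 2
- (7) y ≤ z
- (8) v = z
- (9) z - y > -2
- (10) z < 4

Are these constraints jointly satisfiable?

From constraints 3 and 8, y = v = z, so y = z. But constraint 5 says y ≠ z. Contradiction.

Unsatisfiable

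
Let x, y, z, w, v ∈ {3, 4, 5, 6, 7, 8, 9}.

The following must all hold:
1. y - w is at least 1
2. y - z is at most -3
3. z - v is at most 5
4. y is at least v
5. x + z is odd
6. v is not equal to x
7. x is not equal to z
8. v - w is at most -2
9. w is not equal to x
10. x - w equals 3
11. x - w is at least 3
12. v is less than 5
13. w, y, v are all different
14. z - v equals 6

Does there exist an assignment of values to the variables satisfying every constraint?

Unsatisfiable

Constraints 1, 2, 3, and 8 give z − y ≥ 3, y − w ≥ 1, w − v ≥ 2, v − z ≥ -5.
Adding all 4 inequalities: the left sides telescope to 0, and the right sides sum to 3 + 1 + 2 + (-5) = 1. So 0 ≥ 1, which is false.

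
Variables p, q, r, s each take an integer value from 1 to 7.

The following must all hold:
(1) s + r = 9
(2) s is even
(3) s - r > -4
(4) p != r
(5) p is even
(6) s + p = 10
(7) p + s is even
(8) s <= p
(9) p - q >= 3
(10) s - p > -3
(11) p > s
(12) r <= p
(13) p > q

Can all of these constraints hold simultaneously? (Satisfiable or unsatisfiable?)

Satisfiable

Take p = 6, q = 3, r = 5, s = 4. Then constraint 1: s + r = 9; constraint 3: s - r = -1, and every other listed constraint is also met.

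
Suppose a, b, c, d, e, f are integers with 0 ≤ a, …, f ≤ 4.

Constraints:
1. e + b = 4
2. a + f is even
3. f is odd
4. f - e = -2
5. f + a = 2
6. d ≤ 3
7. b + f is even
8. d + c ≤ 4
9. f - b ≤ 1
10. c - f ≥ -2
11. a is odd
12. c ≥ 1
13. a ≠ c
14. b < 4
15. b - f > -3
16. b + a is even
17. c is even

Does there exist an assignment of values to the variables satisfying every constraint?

Satisfiable

One satisfying assignment is a = 1, b = 1, c = 2, d = 1, e = 3, f = 1.
For the less obvious constraints — constraint 1: e + b = 4; constraint 4: f - e = -2; constraint 5: f + a = 2 — and the others hold by inspection.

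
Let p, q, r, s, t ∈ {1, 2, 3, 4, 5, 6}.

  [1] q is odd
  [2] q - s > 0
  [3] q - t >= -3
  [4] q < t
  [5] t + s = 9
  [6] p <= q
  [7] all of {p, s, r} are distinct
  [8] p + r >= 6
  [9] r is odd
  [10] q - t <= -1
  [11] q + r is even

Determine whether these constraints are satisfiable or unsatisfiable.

Satisfiable

Take p = 5, q = 5, r = 1, s = 3, t = 6. Then constraint 2: q - s = 2; constraint 3: q - t = -1, and every other listed constraint is also met.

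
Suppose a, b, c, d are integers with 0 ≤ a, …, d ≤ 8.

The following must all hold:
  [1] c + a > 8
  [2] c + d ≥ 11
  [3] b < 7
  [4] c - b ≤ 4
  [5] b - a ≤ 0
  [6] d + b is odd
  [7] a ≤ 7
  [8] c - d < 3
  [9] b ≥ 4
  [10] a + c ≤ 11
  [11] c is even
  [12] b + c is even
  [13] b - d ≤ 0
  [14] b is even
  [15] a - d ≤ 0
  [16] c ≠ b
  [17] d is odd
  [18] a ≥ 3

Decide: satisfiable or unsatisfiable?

Satisfiable

Take a = 5, b = 4, c = 6, d = 5. Then constraint 1: c + a = 11; constraint 2: c + d = 11; constraint 4: c - b = 2, and every other listed constraint is also met.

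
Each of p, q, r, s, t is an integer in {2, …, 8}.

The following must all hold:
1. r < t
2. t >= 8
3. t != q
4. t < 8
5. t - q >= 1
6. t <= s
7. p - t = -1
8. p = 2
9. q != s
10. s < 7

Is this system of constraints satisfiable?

Unsatisfiable

From constraints 2 and 6: s ≥ t and t ≥ 8, so s ≥ 8. From constraint 10: s ≤ 6. But 6 < 8, so no value of s works.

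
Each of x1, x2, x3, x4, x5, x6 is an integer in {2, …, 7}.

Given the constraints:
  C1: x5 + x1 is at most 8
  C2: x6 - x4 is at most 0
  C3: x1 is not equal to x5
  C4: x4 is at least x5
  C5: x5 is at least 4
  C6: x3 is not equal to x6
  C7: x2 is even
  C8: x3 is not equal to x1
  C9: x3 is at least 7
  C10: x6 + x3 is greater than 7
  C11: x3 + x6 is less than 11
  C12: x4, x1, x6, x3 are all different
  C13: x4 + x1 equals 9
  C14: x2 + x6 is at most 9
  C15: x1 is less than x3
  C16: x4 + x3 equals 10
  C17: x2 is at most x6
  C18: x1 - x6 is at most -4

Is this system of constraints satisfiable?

Unsatisfiable

From constraints 4 and 5: x4 ≥ x5 ≥ 4. From constraint 9: x3 ≥ 7. Hence x4 + x3 ≥ 11. But constraint 16 requires x4 + x3 = 10, and 10 < 11. Contradiction.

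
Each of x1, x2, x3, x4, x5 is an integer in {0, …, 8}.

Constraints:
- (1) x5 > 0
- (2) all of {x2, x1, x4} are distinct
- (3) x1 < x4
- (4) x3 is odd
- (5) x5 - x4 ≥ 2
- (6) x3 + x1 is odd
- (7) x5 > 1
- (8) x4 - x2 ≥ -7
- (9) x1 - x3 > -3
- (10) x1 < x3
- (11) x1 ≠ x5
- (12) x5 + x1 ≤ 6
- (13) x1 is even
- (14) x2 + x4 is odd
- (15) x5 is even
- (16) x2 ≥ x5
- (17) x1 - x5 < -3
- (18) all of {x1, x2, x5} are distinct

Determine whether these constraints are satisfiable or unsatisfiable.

Setting (x1, x2, x3, x4, x5) = (0, 8, 1, 1, 4) satisfies everything: constraint 5: x5 - x4 = 3; constraint 8: x4 - x2 = -7; constraint 9: x1 - x3 = -1, and the others follow.

Satisfiable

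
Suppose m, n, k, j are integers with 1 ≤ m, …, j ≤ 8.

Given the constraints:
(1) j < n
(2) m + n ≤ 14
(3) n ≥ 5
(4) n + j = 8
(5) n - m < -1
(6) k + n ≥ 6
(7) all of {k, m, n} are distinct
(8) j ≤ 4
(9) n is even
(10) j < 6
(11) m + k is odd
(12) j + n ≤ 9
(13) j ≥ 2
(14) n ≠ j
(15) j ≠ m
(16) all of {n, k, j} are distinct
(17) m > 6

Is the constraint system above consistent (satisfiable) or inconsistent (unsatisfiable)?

Setting (m, n, k, j) = (8, 6, 3, 2) satisfies everything: constraint 2: m + n = 14; constraint 4: n + j = 8, and the others follow.

Satisfiable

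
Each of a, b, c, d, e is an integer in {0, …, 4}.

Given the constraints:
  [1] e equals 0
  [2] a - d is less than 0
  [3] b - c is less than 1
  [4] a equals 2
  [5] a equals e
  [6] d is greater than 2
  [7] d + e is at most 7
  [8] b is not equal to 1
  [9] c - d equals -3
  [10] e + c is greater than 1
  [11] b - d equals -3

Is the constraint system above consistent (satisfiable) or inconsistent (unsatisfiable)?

Constraint 4 fixes a = 2 and constraint 1 fixes e = 0, but constraint 5 requires a = e. Since 2 ≠ 0, contradiction.

Unsatisfiable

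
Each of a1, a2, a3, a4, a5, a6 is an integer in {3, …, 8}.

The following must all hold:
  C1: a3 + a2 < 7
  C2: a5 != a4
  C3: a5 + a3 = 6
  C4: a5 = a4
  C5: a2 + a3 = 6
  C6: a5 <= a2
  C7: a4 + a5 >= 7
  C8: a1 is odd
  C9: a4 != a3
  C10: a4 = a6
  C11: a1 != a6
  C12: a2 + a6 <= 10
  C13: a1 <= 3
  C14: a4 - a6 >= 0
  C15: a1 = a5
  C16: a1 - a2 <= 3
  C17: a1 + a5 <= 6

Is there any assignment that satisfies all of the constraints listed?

From constraints 4, 10, and 15, a1 = a5 = a4 = a6, so a1 = a6. But constraint 11 says a1 ≠ a6. Contradiction.

Unsatisfiable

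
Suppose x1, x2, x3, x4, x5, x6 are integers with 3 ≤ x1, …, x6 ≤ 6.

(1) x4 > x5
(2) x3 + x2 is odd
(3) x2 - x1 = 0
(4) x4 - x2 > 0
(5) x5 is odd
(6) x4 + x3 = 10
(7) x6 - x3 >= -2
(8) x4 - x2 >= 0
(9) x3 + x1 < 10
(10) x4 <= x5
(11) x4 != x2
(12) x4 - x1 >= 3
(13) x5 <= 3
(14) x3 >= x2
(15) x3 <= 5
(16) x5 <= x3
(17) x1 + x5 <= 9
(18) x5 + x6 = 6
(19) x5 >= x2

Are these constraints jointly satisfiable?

From constraints 10 and 13: x4 ≤ x5 ≤ 3. From constraint 15: x3 ≤ 5. Hence x4 + x3 ≤ 8. But constraint 6 requires x4 + x3 = 10, and 10 > 8. Contradiction.

Unsatisfiable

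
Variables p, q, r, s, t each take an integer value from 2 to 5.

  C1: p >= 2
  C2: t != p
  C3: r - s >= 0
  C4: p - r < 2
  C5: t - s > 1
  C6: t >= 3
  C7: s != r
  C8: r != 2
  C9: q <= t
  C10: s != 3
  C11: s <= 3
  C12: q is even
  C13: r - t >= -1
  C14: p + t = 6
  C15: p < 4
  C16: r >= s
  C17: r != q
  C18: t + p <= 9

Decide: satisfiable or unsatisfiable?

Satisfiable

Setting (p, q, r, s, t) = (2, 2, 3, 2, 4) satisfies everything: constraint 3: r - s = 1; constraint 4: p - r = -1; constraint 5: t - s = 2, and the others follow.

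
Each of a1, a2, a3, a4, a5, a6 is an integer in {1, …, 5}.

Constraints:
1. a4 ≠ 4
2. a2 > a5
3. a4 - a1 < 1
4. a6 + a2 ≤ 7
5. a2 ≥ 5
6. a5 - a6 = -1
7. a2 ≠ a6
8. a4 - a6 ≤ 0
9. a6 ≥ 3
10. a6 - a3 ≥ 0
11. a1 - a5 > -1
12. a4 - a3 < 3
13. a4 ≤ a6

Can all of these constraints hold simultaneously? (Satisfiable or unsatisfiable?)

From constraint 9: a6 ≥ 3. From constraint 5: a2 ≥ 5. Hence a6 + a2 ≥ 8. But constraint 4 requires a6 + a2 ≤ 7, and 7 < 8. Contradiction.

Unsatisfiable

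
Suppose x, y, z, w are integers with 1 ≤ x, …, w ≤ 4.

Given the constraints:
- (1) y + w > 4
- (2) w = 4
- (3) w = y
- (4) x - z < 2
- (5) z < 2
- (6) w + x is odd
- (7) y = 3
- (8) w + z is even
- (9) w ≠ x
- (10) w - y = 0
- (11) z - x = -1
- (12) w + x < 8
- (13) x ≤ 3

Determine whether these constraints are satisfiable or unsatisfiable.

Unsatisfiable

Constraint 2 fixes w = 4 and constraint 7 fixes y = 3, but constraint 3 requires w = y. Since 4 ≠ 3, contradiction.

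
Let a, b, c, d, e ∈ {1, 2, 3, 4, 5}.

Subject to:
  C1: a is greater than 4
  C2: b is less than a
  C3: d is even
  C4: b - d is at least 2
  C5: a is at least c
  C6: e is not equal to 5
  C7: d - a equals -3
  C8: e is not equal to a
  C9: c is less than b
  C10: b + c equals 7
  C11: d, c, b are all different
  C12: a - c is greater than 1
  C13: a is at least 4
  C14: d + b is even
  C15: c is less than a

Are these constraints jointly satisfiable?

Satisfiable

Try a = 5, b = 4, c = 3, d = 2, e = 2.
Check constraint 4: b - d = 2; constraint 7: d - a = -3. The remaining constraints are straightforward to verify.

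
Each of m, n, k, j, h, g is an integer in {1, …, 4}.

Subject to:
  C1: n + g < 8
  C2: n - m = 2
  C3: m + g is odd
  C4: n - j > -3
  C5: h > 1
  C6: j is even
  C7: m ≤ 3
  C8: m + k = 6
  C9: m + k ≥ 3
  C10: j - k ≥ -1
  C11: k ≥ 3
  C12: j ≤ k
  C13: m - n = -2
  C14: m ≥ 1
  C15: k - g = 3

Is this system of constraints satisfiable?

Satisfiable

Setting (m, n, k, j, h, g) = (2, 4, 4, 4, 4, 1) satisfies everything: constraint 1: n + g = 5; constraint 2: n - m = 2; constraint 4: n - j = 0, and the others follow.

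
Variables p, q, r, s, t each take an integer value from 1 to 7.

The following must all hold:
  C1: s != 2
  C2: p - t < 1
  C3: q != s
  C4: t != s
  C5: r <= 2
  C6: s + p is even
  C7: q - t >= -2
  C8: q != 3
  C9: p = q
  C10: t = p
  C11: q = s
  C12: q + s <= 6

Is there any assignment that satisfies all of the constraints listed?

From constraints 9, 10, and 11, t = p = q = s, so t = s. But constraint 4 says t ≠ s. Contradiction.

Unsatisfiable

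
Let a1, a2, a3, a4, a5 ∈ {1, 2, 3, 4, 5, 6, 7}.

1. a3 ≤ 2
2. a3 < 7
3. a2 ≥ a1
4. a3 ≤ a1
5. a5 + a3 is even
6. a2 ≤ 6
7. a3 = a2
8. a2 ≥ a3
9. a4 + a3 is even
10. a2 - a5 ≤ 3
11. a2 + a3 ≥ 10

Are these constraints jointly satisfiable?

From constraint 6: a2 ≤ 6. From constraint 1: a3 ≤ 2. Hence a2 + a3 ≤ 8. But constraint 11 requires a2 + a3 ≥ 10, and 10 > 8. Contradiction.

Unsatisfiable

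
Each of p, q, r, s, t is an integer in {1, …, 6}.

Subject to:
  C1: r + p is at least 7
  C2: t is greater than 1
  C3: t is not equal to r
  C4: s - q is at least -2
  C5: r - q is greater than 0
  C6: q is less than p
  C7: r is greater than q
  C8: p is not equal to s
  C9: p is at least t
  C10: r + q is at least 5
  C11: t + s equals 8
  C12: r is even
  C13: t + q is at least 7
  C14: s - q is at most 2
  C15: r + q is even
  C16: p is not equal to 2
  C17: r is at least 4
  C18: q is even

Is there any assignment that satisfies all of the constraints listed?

Satisfiable

Take p = 6, q = 2, r = 4, s = 2, t = 6. Then constraint 1: r + p = 10; constraint 4: s - q = 0, and every other listed constraint is also met.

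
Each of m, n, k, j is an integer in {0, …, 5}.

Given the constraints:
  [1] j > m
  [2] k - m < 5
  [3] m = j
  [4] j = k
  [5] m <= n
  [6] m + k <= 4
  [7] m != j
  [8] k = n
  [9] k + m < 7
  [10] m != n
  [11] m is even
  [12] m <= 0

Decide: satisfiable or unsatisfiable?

From constraints 3, 4, and 8, m = j = k = n, so m = n. But constraint 10 says m ≠ n. Contradiction.

Unsatisfiable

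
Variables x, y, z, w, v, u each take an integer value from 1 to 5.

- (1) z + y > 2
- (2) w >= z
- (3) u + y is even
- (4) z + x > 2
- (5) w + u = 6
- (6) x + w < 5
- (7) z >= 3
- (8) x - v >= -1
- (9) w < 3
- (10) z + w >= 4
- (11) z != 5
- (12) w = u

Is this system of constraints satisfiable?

Unsatisfiable

From constraints 2 and 7: w ≥ z and z ≥ 3, so w ≥ 3. From constraint 9: w ≤ 2. But 2 < 3, so no value of w works.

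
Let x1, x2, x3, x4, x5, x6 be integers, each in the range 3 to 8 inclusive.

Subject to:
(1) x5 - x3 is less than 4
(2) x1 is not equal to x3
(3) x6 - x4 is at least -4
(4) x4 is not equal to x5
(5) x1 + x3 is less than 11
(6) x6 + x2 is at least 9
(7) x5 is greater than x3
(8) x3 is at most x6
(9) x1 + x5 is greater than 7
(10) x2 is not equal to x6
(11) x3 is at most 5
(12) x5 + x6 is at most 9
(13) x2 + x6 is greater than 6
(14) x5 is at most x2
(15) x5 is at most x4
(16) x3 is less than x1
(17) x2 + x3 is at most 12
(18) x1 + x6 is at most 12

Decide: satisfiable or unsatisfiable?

One satisfying assignment is x1 = 6, x2 = 6, x3 = 3, x4 = 6, x5 = 4, x6 = 3.
For the less obvious constraints — constraint 1: x5 - x3 = 1; constraint 3: x6 - x4 = -3 — and the others hold by inspection.

Satisfiable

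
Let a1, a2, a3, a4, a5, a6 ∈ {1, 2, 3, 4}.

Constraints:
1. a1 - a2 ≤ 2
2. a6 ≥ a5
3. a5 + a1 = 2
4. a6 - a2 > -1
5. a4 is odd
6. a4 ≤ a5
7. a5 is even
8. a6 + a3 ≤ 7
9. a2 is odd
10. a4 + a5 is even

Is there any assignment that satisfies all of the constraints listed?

Unsatisfiable

Constraint 5 makes a4 odd and constraint 7 makes a5 even, so a4 + a5 must be odd. Constraint 10 says a4 + a5 is even — contradiction.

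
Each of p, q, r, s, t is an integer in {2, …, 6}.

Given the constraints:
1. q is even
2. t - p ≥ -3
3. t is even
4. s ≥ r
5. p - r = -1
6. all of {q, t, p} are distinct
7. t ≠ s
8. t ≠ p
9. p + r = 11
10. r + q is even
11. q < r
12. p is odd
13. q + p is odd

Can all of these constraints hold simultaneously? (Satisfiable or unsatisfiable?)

Satisfiable

Try p = 5, q = 4, r = 6, s = 6, t = 2.
Check constraint 2: t - p = -3; constraint 5: p - r = -1. The remaining constraints are straightforward to verify.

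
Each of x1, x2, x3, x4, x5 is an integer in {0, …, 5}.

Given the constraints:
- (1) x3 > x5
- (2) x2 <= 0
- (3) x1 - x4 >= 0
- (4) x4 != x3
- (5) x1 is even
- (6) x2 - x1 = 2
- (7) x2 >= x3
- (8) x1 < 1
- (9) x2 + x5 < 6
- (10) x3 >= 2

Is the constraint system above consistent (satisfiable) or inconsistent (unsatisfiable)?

From constraints 7 and 10: x2 ≥ x3 and x3 ≥ 2, so x2 ≥ 2. From constraint 2: x2 ≤ 0. But 0 < 2, so no value of x2 works.

Unsatisfiable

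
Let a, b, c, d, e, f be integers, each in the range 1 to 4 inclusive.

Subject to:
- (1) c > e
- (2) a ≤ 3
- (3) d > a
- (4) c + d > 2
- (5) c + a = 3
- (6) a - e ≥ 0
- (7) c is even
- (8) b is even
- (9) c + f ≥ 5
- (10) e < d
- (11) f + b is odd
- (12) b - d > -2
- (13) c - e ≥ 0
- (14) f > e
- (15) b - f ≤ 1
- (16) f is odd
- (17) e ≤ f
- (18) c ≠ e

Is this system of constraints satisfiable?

One satisfying assignment is a = 1, b = 4, c = 2, d = 3, e = 1, f = 3.
For the less obvious constraints — constraint 4: c + d = 5; constraint 5: c + a = 3; constraint 6: a - e = 0 — and the others hold by inspection.

Satisfiable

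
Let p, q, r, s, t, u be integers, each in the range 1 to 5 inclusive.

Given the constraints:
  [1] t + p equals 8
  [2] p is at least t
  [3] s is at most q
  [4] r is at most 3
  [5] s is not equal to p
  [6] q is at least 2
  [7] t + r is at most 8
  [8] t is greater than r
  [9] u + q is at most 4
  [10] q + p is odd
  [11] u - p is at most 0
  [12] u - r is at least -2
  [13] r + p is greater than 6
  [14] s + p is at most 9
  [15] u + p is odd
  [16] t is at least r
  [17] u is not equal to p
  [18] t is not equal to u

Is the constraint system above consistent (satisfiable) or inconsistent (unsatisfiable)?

Satisfiable

The assignment p = 5, q = 2, r = 2, s = 2, t = 3, u = 2 works:
  constraint 1 holds since t + p = 8.
  constraint 7 holds since t + r = 5.
The rest check out directly.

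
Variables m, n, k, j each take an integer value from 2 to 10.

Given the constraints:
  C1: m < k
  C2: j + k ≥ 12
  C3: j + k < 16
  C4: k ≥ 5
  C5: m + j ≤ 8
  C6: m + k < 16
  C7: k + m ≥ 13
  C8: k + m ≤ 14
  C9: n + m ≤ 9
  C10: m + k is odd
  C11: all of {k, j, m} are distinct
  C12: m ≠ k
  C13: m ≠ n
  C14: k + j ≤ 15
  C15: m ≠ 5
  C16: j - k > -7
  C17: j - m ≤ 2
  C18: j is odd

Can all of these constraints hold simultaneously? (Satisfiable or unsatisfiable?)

Satisfiable

Take m = 3, n = 5, k = 10, j = 5. Then constraint 2: j + k = 15; constraint 3: j + k = 15, and every other listed constraint is also met.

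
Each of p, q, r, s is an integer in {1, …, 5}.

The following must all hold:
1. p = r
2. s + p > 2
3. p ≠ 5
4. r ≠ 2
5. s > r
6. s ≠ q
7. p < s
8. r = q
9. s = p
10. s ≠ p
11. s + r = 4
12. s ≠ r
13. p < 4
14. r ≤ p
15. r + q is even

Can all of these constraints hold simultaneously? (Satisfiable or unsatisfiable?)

From constraints 1, 8, and 9, s = p = r = q, so s = q. But constraint 6 says s ≠ q. Contradiction.

Unsatisfiable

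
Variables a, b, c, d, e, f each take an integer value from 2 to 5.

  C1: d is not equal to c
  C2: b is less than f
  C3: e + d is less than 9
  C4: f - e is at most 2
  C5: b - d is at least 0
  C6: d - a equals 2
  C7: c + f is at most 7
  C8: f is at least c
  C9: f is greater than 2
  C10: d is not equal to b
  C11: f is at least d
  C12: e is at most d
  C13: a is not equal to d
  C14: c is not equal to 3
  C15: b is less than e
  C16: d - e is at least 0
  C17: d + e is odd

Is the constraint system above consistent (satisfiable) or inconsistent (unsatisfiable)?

Unsatisfiable

Constraints 5, 15, and 16 give e ≤ d, d ≤ b, b < e. Chaining: e ≤ d ≤ b < e, which forces e < e — impossible.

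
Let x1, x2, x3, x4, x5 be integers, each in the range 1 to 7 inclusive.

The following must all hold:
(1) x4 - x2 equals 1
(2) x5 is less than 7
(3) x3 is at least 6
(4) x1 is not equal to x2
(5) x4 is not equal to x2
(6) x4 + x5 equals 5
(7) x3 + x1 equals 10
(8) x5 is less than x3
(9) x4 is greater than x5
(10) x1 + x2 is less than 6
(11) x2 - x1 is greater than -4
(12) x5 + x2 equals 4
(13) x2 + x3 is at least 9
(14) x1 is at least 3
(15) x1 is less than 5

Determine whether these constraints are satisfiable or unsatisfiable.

Satisfiable

Try x1 = 3, x2 = 2, x3 = 7, x4 = 3, x5 = 2.
Check constraint 1: x4 - x2 = 1; constraint 6: x4 + x5 = 5. The remaining constraints are straightforward to verify.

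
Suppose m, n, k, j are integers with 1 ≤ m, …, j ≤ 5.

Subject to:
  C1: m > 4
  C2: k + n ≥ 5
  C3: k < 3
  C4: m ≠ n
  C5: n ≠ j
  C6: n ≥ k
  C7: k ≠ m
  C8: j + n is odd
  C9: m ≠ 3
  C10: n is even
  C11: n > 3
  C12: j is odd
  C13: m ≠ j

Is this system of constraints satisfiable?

Try m = 5, n = 4, k = 2, j = 3.
Check constraint 2: k + n = 6; constraint 8: j + n = 7 is odd; constraint 10: n = 4 is even. The remaining constraints are straightforward to verify.

Satisfiable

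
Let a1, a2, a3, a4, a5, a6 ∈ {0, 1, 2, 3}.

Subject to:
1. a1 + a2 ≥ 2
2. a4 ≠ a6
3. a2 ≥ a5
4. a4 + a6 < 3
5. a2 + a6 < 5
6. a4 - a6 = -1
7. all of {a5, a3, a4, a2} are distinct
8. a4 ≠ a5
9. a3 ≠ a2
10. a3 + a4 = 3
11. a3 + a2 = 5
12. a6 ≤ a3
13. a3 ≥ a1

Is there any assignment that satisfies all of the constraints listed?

Satisfiable

Setting (a1, a2, a3, a4, a5, a6) = (1, 2, 3, 0, 1, 1) satisfies everything: constraint 1: a1 + a2 = 3; constraint 4: a4 + a6 = 1, and the others follow.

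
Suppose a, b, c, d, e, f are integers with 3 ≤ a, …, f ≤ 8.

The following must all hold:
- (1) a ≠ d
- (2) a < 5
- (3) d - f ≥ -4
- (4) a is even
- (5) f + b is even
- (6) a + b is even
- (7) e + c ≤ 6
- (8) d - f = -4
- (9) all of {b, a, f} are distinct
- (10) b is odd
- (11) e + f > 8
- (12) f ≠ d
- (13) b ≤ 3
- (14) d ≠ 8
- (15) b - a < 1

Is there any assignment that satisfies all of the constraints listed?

Constraint 4 makes a even and constraint 10 makes b odd, so a + b must be odd. Constraint 6 says a + b is even — contradiction.

Unsatisfiable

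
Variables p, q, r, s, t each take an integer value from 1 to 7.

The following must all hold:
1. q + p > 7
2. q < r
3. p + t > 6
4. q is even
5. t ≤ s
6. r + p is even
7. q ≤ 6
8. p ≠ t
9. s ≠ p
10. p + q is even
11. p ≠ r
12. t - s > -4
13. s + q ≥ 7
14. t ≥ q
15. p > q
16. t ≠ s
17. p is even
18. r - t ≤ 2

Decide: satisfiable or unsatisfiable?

Satisfiable

One satisfying assignment is p = 6, q = 2, r = 4, s = 5, t = 3.
For the less obvious constraints — constraint 1: q + p = 8; constraint 3: p + t = 9; constraint 12: t - s = -2 — and the others hold by inspection.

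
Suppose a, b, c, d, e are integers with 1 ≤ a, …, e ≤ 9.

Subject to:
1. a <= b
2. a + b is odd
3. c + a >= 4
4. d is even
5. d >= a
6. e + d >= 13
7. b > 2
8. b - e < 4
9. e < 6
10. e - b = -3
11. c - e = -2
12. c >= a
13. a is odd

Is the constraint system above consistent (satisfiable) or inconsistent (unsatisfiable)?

Satisfiable

One satisfying assignment is a = 1, b = 8, c = 3, d = 8, e = 5.
For the less obvious constraints — constraint 3: c + a = 4; constraint 6: e + d = 13; constraint 8: b - e = 3 — and the others hold by inspection.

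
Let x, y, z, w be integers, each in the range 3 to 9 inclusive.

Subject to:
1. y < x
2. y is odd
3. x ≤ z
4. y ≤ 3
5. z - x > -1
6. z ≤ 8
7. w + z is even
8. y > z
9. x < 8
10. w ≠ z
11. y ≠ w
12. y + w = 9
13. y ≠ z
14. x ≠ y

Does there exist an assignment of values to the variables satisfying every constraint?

Unsatisfiable

Constraints 1, 3, and 8 give z < y, y < x, x ≤ z. Chaining: z < y < x ≤ z, which forces z < z — impossible.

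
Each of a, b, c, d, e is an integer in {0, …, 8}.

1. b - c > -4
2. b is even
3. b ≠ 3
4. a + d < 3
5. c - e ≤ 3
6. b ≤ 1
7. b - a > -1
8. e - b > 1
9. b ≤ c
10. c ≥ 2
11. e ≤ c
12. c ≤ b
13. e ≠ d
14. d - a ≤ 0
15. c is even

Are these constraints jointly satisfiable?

From constraints 10 and 12: b ≥ c and c ≥ 2, so b ≥ 2. From constraint 6: b ≤ 1. But 1 < 2, so no value of b works.

Unsatisfiable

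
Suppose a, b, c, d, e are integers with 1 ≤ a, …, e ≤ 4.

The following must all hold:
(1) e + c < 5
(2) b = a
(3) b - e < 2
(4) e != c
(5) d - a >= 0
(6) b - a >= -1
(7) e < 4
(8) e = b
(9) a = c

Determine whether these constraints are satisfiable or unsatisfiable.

From constraints 2, 8, and 9, e = b = a = c, so e = c. But constraint 4 says e ≠ c. Contradiction.

Unsatisfiable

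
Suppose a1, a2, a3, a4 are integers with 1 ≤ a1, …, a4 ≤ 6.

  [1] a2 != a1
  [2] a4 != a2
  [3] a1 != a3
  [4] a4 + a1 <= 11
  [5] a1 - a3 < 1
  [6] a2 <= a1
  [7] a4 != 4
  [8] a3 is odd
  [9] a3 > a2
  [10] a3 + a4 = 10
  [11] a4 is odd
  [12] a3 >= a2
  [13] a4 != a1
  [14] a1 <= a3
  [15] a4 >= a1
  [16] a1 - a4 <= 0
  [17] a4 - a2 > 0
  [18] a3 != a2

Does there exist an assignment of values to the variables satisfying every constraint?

Satisfiable

Setting (a1, a2, a3, a4) = (3, 2, 5, 5) satisfies everything: constraint 4: a4 + a1 = 8; constraint 5: a1 - a3 = -2, and the others follow.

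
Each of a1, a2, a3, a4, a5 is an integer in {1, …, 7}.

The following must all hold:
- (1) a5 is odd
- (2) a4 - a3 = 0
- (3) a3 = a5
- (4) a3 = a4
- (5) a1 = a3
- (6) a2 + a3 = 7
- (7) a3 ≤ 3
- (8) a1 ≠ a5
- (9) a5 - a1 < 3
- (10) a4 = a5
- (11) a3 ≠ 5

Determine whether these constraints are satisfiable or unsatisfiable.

From constraints 4, 5, and 10, a1 = a3 = a4 = a5, so a1 = a5. But constraint 8 says a1 ≠ a5. Contradiction.

Unsatisfiable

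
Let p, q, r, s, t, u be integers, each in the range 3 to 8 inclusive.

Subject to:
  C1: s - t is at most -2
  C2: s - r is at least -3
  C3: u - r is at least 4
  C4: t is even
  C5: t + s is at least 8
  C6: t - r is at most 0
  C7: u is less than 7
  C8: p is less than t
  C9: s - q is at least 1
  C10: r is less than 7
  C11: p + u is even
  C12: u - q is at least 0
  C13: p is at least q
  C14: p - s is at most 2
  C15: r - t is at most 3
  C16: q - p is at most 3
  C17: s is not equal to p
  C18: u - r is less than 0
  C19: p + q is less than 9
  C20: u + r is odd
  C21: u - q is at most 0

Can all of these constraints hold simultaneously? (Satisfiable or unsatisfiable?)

Unsatisfiable

Constraints 1, 3, 6, 14, 16, and 21 give p − q ≥ -3, q − u ≥ 0, u − r ≥ 4, r − t ≥ 0, t − s ≥ 2, s − p ≥ -2.
Adding all 6 inequalities: the left sides telescope to 0, and the right sides sum to (-3) + 0 + 4 + 0 + 2 + (-2) = 1. So 0 ≥ 1, which is false.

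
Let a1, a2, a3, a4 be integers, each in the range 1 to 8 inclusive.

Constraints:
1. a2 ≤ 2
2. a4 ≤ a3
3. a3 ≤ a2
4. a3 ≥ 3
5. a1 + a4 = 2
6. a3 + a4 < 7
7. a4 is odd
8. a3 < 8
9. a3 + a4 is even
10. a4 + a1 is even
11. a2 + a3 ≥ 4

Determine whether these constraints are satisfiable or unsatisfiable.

Unsatisfiable

From constraints 3 and 4: a2 ≥ a3 and a3 ≥ 3, so a2 ≥ 3. From constraint 1: a2 ≤ 2. But 2 < 3, so no value of a2 works.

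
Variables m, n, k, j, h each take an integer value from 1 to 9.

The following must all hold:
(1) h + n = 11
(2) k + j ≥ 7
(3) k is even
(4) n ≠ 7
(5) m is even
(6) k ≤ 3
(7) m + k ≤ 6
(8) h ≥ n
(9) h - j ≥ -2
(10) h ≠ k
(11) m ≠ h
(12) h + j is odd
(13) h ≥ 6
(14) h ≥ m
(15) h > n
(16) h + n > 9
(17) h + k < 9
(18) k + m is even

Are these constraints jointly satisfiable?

Setting (m, n, k, j, h) = (2, 5, 2, 7, 6) satisfies everything: constraint 1: h + n = 11; constraint 2: k + j = 9, and the others follow.

Satisfiable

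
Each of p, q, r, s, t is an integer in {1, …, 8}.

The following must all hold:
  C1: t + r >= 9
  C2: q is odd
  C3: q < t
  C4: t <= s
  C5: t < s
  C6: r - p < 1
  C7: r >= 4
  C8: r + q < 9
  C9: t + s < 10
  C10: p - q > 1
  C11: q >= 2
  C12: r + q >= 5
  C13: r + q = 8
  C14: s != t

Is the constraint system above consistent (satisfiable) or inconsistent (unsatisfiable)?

Try p = 5, q = 3, r = 5, s = 5, t = 4.
Check constraint 1: t + r = 9; constraint 6: r - p = 0. The remaining constraints are straightforward to verify.

Satisfiable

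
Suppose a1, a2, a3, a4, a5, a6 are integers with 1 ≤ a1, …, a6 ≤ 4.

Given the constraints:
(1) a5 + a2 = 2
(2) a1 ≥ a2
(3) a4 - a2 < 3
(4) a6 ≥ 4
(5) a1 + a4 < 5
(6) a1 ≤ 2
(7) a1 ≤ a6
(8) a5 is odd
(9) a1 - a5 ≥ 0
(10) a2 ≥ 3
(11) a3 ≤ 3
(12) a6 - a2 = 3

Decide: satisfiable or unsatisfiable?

Unsatisfiable

From constraint 10: a2 ≥ 3. From constraints 2 and 6: a2 ≤ a1 and a1 ≤ 2, so a2 ≤ 2. But 2 < 3, so no value of a2 works.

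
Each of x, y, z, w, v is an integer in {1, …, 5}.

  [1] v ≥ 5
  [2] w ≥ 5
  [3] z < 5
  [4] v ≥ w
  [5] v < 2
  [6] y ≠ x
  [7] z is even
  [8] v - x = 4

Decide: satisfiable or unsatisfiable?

From constraints 2 and 4: v ≥ w and w ≥ 5, so v ≥ 5. From constraint 5: v ≤ 1. But 1 < 5, so no value of v works.

Unsatisfiable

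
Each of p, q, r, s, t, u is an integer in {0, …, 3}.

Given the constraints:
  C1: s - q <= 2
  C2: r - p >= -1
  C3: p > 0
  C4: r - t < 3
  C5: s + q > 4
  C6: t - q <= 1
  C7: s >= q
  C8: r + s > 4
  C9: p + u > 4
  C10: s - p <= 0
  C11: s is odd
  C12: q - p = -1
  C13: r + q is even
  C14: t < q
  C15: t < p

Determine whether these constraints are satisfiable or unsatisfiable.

Setting (p, q, r, s, t, u) = (3, 2, 2, 3, 1, 3) satisfies everything: constraint 1: s - q = 1; constraint 2: r - p = -1; constraint 4: r - t = 1, and the others follow.

Satisfiable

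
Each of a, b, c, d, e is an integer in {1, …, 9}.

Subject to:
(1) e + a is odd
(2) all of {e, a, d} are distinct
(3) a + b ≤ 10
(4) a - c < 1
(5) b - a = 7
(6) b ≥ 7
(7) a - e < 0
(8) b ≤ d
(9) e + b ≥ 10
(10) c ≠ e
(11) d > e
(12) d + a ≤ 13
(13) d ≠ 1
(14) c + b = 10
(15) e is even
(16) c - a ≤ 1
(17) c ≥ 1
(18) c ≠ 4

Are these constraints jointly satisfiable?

The assignment a = 1, b = 8, c = 2, d = 9, e = 4 works:
  constraint 3 holds since a + b = 9.
  constraint 4 holds since a - c = -1.
The rest check out directly.

Satisfiable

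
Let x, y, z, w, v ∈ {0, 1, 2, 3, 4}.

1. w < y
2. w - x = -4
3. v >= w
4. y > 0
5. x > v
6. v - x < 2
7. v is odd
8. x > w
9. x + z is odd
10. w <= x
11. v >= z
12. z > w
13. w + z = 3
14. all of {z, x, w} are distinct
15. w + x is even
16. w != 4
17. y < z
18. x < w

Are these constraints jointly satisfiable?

Unsatisfiable

Constraints 1, 5, 11, 17, and 18 give v < x, x < w, w < y, y < z, z ≤ v. Chaining: v < x < w < y < z ≤ v, which forces v < v — impossible.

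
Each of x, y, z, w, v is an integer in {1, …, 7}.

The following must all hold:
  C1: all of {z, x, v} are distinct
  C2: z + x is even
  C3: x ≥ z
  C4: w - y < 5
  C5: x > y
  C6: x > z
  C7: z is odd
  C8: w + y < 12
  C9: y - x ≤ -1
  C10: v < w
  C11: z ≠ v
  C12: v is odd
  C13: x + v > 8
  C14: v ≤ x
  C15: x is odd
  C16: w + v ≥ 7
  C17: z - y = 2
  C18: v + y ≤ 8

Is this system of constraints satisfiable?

The assignment x = 7, y = 3, z = 5, w = 7, v = 3 works:
  constraint 4 holds since w - y = 4.
  constraint 8 holds since w + y = 10.
The rest check out directly.

Satisfiable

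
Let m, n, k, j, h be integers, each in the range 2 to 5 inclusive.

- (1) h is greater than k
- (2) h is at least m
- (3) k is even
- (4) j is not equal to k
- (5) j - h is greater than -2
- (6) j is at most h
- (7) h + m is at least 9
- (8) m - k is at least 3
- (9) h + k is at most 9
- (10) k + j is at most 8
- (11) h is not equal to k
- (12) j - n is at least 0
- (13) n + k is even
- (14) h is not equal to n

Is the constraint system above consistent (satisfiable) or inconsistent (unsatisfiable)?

Satisfiable

Try m = 5, n = 2, k = 2, j = 5, h = 5.
Check constraint 5: j - h = 0; constraint 7: h + m = 10. The remaining constraints are straightforward to verify.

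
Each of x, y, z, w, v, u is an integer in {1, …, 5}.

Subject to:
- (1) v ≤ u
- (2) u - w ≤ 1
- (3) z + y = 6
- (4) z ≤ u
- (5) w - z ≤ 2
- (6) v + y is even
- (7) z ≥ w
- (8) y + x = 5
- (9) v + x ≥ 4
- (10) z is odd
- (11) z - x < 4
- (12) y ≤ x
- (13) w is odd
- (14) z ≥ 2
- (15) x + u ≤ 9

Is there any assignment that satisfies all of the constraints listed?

Take x = 4, y = 1, z = 5, w = 5, v = 1, u = 5. Then constraint 2: u - w = 0; constraint 3: z + y = 6; constraint 5: w - z = 0, and every other listed constraint is also met.

Satisfiable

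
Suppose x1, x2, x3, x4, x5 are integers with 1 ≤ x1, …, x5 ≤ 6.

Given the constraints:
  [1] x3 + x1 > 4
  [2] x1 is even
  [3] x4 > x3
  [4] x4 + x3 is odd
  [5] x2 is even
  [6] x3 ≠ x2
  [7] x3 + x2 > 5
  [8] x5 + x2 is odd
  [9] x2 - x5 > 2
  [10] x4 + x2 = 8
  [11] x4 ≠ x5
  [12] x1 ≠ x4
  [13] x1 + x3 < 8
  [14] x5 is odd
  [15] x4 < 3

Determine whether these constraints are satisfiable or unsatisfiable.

One satisfying assignment is x1 = 6, x2 = 6, x3 = 1, x4 = 2, x5 = 1.
For the less obvious constraints — constraint 1: x3 + x1 = 7; constraint 7: x3 + x2 = 7; constraint 9: x2 - x5 = 5 — and the others hold by inspection.

Satisfiable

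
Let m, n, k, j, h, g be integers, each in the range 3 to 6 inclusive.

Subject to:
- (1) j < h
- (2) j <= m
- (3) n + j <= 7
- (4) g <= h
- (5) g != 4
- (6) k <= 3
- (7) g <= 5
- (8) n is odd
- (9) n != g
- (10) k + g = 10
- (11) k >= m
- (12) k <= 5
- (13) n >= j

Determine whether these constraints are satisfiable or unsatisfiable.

From constraint 6: k ≤ 3. From constraint 7: g ≤ 5. Hence k + g ≤ 8. But constraint 10 requires k + g = 10, and 10 > 8. Contradiction.

Unsatisfiable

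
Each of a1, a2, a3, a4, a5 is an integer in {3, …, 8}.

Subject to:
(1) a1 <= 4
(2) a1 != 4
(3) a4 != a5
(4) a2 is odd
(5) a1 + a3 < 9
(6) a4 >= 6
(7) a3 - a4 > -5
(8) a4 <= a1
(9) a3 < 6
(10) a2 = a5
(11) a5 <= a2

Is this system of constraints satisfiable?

Unsatisfiable

From constraint 6: a4 ≥ 6. From constraints 1 and 8: a4 ≤ a1 and a1 ≤ 4, so a4 ≤ 4. But 4 < 6, so no value of a4 works.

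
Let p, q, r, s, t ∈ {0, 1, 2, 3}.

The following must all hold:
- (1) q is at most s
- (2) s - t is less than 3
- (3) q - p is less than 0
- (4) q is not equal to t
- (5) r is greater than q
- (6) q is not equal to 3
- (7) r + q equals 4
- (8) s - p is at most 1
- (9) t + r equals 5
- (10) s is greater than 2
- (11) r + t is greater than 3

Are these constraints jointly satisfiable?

Take p = 2, q = 1, r = 3, s = 3, t = 2. Then constraint 2: s - t = 1; constraint 3: q - p = -1; constraint 7: r + q = 4, and every other listed constraint is also met.

Satisfiable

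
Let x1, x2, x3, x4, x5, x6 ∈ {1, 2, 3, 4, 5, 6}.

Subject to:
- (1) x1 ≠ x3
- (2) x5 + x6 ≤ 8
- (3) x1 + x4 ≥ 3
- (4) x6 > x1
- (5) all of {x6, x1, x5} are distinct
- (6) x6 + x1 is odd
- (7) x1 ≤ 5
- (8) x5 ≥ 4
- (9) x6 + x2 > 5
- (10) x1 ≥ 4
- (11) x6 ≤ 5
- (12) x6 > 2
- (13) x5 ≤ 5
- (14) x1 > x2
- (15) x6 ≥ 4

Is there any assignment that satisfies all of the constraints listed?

Constraints 7, 8, 10, 11, 13, and 15 confine each of x6, x1, x5 to the 2 values {4, 5}.
Constraint 5 requires all 3 of them to be distinct, but only 2 values are available — impossible by the pigeonhole principle.

Unsatisfiable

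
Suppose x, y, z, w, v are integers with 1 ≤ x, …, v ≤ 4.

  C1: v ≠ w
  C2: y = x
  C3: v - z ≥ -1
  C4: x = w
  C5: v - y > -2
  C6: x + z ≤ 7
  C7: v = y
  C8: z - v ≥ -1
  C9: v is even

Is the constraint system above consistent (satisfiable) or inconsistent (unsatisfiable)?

Unsatisfiable

From constraints 2, 4, and 7, v = y = x = w, so v = w. But constraint 1 says v ≠ w. Contradiction.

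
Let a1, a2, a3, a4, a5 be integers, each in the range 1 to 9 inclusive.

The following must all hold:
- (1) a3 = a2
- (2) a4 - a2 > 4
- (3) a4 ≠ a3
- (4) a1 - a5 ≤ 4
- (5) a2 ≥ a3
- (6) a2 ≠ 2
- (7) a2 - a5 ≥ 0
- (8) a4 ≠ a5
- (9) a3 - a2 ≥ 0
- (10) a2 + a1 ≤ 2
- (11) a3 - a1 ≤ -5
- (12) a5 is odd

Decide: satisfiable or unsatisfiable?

Unsatisfiable

Constraints 4, 7, 9, and 11 give a3 − a2 ≥ 0, a2 − a5 ≥ 0, a5 − a1 ≥ -4, a1 − a3 ≥ 5.
Adding all 4 inequalities: the left sides telescope to 0, and the right sides sum to 0 + 0 + (-4) + 5 = 1. So 0 ≥ 1, which is false.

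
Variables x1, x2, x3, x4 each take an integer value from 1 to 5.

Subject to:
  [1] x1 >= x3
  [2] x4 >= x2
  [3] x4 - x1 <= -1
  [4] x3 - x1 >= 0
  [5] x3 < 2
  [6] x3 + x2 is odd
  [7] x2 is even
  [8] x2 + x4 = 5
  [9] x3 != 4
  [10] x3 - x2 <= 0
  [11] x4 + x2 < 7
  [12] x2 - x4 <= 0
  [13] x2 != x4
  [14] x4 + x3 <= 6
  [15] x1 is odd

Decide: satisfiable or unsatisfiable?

Unsatisfiable

Constraints 3, 4, 10, and 12 give x4 − x2 ≥ 0, x2 − x3 ≥ 0, x3 − x1 ≥ 0, x1 − x4 ≥ 1.
Adding all 4 inequalities: the left sides telescope to 0, and the right sides sum to 0 + 0 + 0 + 1 = 1. So 0 ≥ 1, which is false.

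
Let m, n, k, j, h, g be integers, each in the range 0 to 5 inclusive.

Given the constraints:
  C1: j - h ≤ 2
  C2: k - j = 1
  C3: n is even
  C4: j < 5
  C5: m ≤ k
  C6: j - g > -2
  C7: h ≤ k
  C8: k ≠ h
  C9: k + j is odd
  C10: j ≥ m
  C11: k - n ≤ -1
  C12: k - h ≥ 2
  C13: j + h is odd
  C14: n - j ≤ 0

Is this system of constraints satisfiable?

Constraints 1, 11, 12, and 14 give n − k ≥ 1, k − h ≥ 2, h − j ≥ -2, j − n ≥ 0.
Adding all 4 inequalities: the left sides telescope to 0, and the right sides sum to 1 + 2 + (-2) + 0 = 1. So 0 ≥ 1, which is false.

Unsatisfiable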